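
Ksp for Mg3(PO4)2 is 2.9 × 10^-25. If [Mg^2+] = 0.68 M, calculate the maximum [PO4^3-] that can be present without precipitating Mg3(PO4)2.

Mg3(PO4)2(s) <=> 3 Mg^2+ + 2 PO4^3-
Ksp = [Mg^2+]^3[PO4^3-]^2
Precipitation begins when Q = Ksp. With [Mg^2+] = 0.68 M:
2.9 × 10^-25 = (0.68)^3 × [PO4^3-]^2
[PO4^3-] = (2.9 × 10^-25 / 3.14 x 10^-1)^(1/2) = 9.6 × 10^-13 M

[PO4^3-] = 9.6e-13 M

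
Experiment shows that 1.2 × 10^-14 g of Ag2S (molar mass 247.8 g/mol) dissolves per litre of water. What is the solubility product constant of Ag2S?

Molar solubility s = (1.2 × 10^-14 g/L) / (247.8 g/mol) = 4.84 × 10^-17 M.
Ag2S(s) <=> 2 Ag^+(aq) + S^2-(aq)
With molar solubility s: [Ag^+] = 2s, [S^2-] = s.
Ksp = [Ag^+]^2[S^2-]
So Ksp = (2s)^2 × s = 4s^3
With s = 4.84 × 10^-17: Ksp = 4.5 x 10^-49

4.5e-49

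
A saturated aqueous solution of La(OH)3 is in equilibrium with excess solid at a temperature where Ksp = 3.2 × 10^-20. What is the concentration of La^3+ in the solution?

La(OH)3(s) <=> La^3+(aq) + 3 OH^-(aq)
Ksp = [La^3+][OH^-]^3
If s mol/L of La(OH)3 dissolves, [La^3+] = s and [OH^-] = 3s.
Substituting: Ksp = s(3s)^3 = 27s^4
Solving, s = (3.2 × 10^-20/27)^(1/4) = 5.87 x 10^-6 M
[La^3+] = s = 5.9 x 10^-6 M

5.9e-6 M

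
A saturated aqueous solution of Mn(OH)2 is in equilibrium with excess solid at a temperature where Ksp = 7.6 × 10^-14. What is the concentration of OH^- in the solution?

Mn(OH)2(s) <=> Mn^2+ + 2 OH^-
Ksp = [Mn^2+][OH^-]^2
Let s = molar solubility. Then [Mn^2+] = s and [OH^-] = 2s.
So Ksp = s × (2s)^2 = 4s^3
Solving, s = (7.6 × 10^-14/4)^(1/3) = 2.67 × 10^-5 M
[OH^-] = 2s = 5.3 x 10^-5 M

[OH^-] ≈ 5.3 x 10^-5 M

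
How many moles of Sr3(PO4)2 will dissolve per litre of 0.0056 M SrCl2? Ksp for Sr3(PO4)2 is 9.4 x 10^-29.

s ≈ 1.2 x 10^-11 M

Sr3(PO4)2(s) ⇌ 3 Sr^2+(aq) + 2 PO4^3-(aq)
Ksp = [Sr^2+]^3[PO4^3-]^2
Let s = moles of Sr3(PO4)2 that dissolve per litre. [Sr^2+] = 0.0056 + 3s ≈ 0.0056, [PO4^3-] = 2s (Ksp is small, so little additional dissolves).
Ksp ≈ (0.0056)^3 × (2s)^2
s = 1.2 × 10^-11 M
Check: 3s = 3.5 × 10^-11 ≪ 0.0056, so the approximation is valid.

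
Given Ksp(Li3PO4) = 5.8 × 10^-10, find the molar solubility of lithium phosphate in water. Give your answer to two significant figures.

2.2 × 10^-3 M

Li3PO4(s) ⇌ 3 Li^+(aq) + PO4^3-(aq)
Ksp = [Li^+]^3[PO4^3-]
If s mol/L of Li3PO4 dissolves, [Li^+] = 3s and [PO4^3-] = s.
So Ksp = (3s)^3 × s = 27s^4
s^4 = 5.8 × 10^-10 / 27, so s = 2.2 × 10^-3 M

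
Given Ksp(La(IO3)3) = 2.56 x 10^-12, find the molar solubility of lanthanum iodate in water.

La(IO3)3(s) ⇌ La^3+ + 3 IO3^-
Ksp = [La^3+][IO3^-]^3
If s mol/L of La(IO3)3 dissolves, [La^3+] = s and [IO3^-] = 3s.
Ksp = s(3s)^3 = 27s^4
s^4 = 2.56 x 10^-12 / 27, so s = 5.55 × 10^-4 M

5.55e-4 M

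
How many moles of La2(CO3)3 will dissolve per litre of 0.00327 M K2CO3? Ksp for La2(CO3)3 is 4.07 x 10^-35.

1.71e-14 M

La2(CO3)3(s) ⇌ 2 La^3+ + 3 CO3^2-
Ksp = [La^3+]^2[CO3^2-]^3
Let s be the molar solubility in this solution. [La^3+] = 2s, [CO3^2-] = 0.00327 + 3s ≈ 0.00327 (since CO3^2- from K2CO3 dominates).
Ksp ≈ (2s)^2 × (0.00327)^3
s = 1.71 × 10^-14 M
Check: 3s = 5.1 × 10^-14 ≪ 0.00327, so the approximation is valid.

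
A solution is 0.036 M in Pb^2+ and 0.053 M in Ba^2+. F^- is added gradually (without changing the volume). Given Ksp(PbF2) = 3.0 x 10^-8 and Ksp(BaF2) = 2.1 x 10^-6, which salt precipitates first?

Each salt begins to precipitate when Q = Ksp, i.e. when [F^-] reaches its threshold.
For PbF2: 3.0 x 10^-8 = 0.036 × [F^-]^2  ⇒  [F^-] = 9.1 × 10^-4 M.
For BaF2: 2.1 x 10^-6 = 0.053 × [F^-]^2  ⇒  [F^-] = 6.3 × 10^-3 M.
The salt with the lower threshold [F^-] precipitates first: PbF2.

PbF2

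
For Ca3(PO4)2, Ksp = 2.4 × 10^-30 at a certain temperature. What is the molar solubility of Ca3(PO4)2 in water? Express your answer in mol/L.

Ca3(PO4)2(s) <=> 3 Ca^2+(aq) + 2 PO4^3-(aq)
Ksp = [Ca^2+]^3[PO4^3-]^2
With molar solubility s: [Ca^2+] = 3s, [PO4^3-] = 2s.
Substituting: Ksp = (3s)^3(2s)^2 = 108s^5
Solving, s = (2.4 × 10^-30/108)^(1/5) = 4.7 x 10^-7 M

s ≈ 4.7 × 10^-7 M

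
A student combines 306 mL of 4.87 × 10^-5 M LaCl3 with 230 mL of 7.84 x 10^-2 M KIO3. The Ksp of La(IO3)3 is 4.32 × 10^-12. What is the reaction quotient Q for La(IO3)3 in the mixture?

Q ≈ 1.06e-9

Total volume = 306 + 230 = 536 mL.
[La^3+] = 4.87 x 10^-5 × (306/536) = 2.780 × 10^-5 M
[IO3^-] = 7.84 × 10^-2 × (230/536) = 3.364 x 10^-2 M
La(IO3)3(s) ⇌ La^3+(aq) + 3 IO3^-(aq), so Q = [La^3+][IO3^-]^3
Q = (2.780 × 10^-5)(3.364 × 10^-2)^3 = 1.06 × 10^-9
Q > Ksp, so La(IO3)3 will precipitate.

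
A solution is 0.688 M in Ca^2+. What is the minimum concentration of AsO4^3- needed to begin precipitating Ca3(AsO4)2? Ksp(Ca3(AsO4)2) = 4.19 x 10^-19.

Ca3(AsO4)2(s) ⇌ 3 Ca^2+ + 2 AsO4^3-
Ksp = [Ca^2+]^3[AsO4^3-]^2
Precipitation begins when Q = Ksp. With [Ca^2+] = 0.688 M:
4.19 x 10^-19 = (0.688)^3 × [AsO4^3-]^2
[AsO4^3-] = (4.19 x 10^-19 / 3.257 × 10^-1)^(1/2) = 1.13 × 10^-9 M

[AsO4^3-] ≈ 1.13 × 10^-9 M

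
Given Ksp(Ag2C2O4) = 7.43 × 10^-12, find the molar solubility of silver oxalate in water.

1.23e-4 M

Ag2C2O4(s) ⇌ 2 Ag^+(aq) + C2O4^2-(aq)
Ksp = [Ag^+]^2[C2O4^2-]
Let s = molar solubility. Then [Ag^+] = 2s and [C2O4^2-] = s.
Ksp = (2s)^2s = 4s^3
Solving, s = (7.43 × 10^-12/4)^(1/3) = 1.23 × 10^-4 M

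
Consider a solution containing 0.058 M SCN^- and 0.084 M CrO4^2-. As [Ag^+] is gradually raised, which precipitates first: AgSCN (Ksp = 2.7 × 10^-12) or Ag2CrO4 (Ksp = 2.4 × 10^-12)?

Precipitation of each salt starts when its ion product equals its Ksp.
For AgSCN: 2.7 × 10^-12 = 0.058 × [Ag^+]  ⇒  [Ag^+] = 4.7 × 10^-11 M.
For Ag2CrO4: 2.4 × 10^-12 = 0.084 × [Ag^+]^2  ⇒  [Ag^+] = 5.3 x 10^-6 M.
The salt with the lower threshold [Ag^+] precipitates first: AgSCN.

AgSCN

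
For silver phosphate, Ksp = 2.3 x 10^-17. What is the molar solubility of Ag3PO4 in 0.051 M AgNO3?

Ag3PO4(s) ⇌ 3 Ag^+ + PO4^3-
Ksp = [Ag^+]^3[PO4^3-]
Let s be the molar solubility in this solution. [Ag^+] = 0.051 + 3s ≈ 0.051, [PO4^3-] = s (Ksp is small, so little additional dissolves).
Ksp ≈ (0.051)^3 × s
s = 1.7 x 10^-13 M
Check: 3s = 5.2 x 10^-13 ≪ 0.051, so the approximation is valid.

s ≈ 1.7e-13 M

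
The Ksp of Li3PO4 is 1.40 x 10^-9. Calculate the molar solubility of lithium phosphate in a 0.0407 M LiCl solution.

Li3PO4(s) ⇌ 3 Li^+ + PO4^3-
Ksp = [Li^+]^3[PO4^3-]
If s mol/L dissolves here, [Li^+] = 0.0407 + 3s ≈ 0.0407, [PO4^3-] = s (common-ion effect: Li^+ is already 0.0407 M).
Ksp ≈ (0.0407)^3 × s
s = 2.08 × 10^-5 M
Check: 3s = 6.2 × 10^-5 ≪ 0.0407, so the approximation is valid.

s ≈ 2.08 × 10^-5 M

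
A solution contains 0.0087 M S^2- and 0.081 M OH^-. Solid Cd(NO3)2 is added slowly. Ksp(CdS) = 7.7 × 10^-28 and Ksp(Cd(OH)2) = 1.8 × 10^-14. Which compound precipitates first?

CdS

Each salt begins to precipitate when Q = Ksp, i.e. when [Cd^2+] reaches its threshold.
For CdS: 7.7 × 10^-28 = 0.0087 × [Cd^2+]  ⇒  [Cd^2+] = 8.9 x 10^-26 M.
For Cd(OH)2: 1.8 × 10^-14 = (0.081)^2 × [Cd^2+]  ⇒  [Cd^2+] = 2.7 x 10^-12 M.
The salt with the lower threshold [Cd^2+] precipitates first: CdS.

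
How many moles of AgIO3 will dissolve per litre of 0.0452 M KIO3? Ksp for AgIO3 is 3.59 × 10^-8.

s ≈ 7.94e-7 M

AgIO3(s) <=> Ag^+ + IO3^-
Ksp = [Ag^+][IO3^-]
Let s = moles of AgIO3 that dissolve per litre. [Ag^+] = s, [IO3^-] = 0.0452 + s ≈ 0.0452 (since IO3^- from KIO3 dominates).
Ksp ≈ s × 0.0452
s = 7.94 x 10^-7 M
Check: s = 7.9 x 10^-7 ≪ 0.0452, so the approximation is valid.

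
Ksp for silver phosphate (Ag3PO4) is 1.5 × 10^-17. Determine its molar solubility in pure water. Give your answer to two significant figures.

Ag3PO4(s) ⇌ 3 Ag^+ + PO4^3-
Ksp = [Ag^+]^3[PO4^3-]
With molar solubility s: [Ag^+] = 3s, [PO4^3-] = s.
So Ksp = (3s)^3 × s = 27s^4
s = (1.5 × 10^-17 / 27)^(1/4) = 2.7 x 10^-5 M

2.7 x 10^-5 M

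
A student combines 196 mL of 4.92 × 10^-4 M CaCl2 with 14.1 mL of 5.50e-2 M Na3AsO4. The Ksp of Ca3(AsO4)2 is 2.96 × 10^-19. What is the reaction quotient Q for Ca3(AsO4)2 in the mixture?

1.32 × 10^-15

Total volume = 196 + 14.1 = 210.1 mL.
[Ca^2+] = 4.92 × 10^-4 × (196/210.1) = 4.590 × 10^-4 M
[AsO4^3-] = 5.50 × 10^-2 × (14.1/210.1) = 3.691 × 10^-3 M
Ca3(AsO4)2(s) ⇌ 3 Ca^2+ + 2 AsO4^3-, so Q = [Ca^2+]^3[AsO4^3-]^2
Q = (4.590 × 10^-4)^3(3.691 × 10^-3)^2 = 1.32 × 10^-15
Q > Ksp, so Ca3(AsO4)2 will precipitate.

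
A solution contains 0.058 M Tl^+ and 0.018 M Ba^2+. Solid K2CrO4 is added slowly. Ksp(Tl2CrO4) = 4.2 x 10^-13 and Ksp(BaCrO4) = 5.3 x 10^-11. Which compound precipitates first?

Tl2CrO4

Each salt begins to precipitate when Q = Ksp, i.e. when [CrO4^2-] reaches its threshold.
For Tl2CrO4: 4.2 x 10^-13 = (0.058)^2 × [CrO4^2-]  ⇒  [CrO4^2-] = 1.2 × 10^-10 M.
For BaCrO4: 5.3 x 10^-11 = 0.018 × [CrO4^2-]  ⇒  [CrO4^2-] = 2.9 × 10^-9 M.
The salt with the lower threshold [CrO4^2-] precipitates first: Tl2CrO4.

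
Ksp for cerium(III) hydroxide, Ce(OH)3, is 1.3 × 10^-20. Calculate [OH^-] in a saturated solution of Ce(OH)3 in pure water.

1.4 × 10^-5 M

Ce(OH)3(s) <=> Ce^3+ + 3 OH^-
Ksp = [Ce^3+][OH^-]^3
Let s = molar solubility. Then [Ce^3+] = s and [OH^-] = 3s.
So Ksp = s × (3s)^3 = 27s^4
s^4 = 1.3 × 10^-20 / 27, so s = 4.68 × 10^-6 M
[OH^-] = 3s = 1.4 × 10^-5 M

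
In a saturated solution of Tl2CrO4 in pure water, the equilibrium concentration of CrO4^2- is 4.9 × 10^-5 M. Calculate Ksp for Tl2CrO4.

Ksp = 4.7 × 10^-13

Tl2CrO4(s) ⇌ 2 Tl^+(aq) + CrO4^2-(aq)
Stoichiometry gives [Tl^+] = (2/1)[CrO4^2-] = 9.80 × 10^-5 M.
Ksp = [Tl^+]^2[CrO4^2-]
Ksp = (9.80 x 10^-5)^2 × 4.9 x 10^-5 = 4.7 x 10^-13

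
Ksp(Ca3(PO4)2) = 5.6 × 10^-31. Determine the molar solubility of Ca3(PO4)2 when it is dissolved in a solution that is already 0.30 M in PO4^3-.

Ca3(PO4)2(s) ⇌ 3 Ca^2+ + 2 PO4^3-
Ksp = [Ca^2+]^3[PO4^3-]^2
If s mol/L dissolves here, [Ca^2+] = 3s, [PO4^3-] = 0.30 + 2s ≈ 0.30 (Ksp is small, so little additional dissolves).
Ksp ≈ (3s)^3 × (0.30)^2
s = 6.1 × 10^-11 M
Check: 2s = 1.2 × 10^-10 ≪ 0.30, so the approximation is valid.

s = 6.1 x 10^-11 M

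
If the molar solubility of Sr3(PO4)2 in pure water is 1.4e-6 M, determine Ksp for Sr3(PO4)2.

Ksp = 5.8 × 10^-28

Sr3(PO4)2(s) ⇌ 3 Sr^2+(aq) + 2 PO4^3-(aq)
For each mole of Sr3(PO4)2 that dissolves: [Sr^2+] = 3s, [PO4^3-] = 2s.
Ksp = [Sr^2+]^3[PO4^3-]^2
So Ksp = (3s)^3 × (2s)^2 = 108s^5
Ksp = 108 × (1.4 × 10^-6)^5 = 5.8 × 10^-28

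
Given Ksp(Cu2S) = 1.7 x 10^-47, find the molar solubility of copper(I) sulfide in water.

Cu2S(s) ⇌ 2 Cu^+ + S^2-
Ksp = [Cu^+]^2[S^2-]
Let s = molar solubility. Then [Cu^+] = 2s and [S^2-] = s.
Substituting: Ksp = (2s)^2s = 4s^3
Solving, s = (1.7 x 10^-47/4)^(1/3) = 1.6 × 10^-16 M

1.6 × 10^-16 M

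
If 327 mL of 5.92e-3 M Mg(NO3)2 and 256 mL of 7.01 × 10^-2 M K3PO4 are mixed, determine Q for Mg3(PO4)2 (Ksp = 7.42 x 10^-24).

Q = 3.47 x 10^-11

Total volume = 327 + 256 = 583 mL.
[Mg^2+] = 5.92 × 10^-3 × (327/583) = 3.320 × 10^-3 M
[PO4^3-] = 7.01 x 10^-2 × (256/583) = 3.078 × 10^-2 M
Mg3(PO4)2(s) ⇌ 3 Mg^2+(aq) + 2 PO4^3-(aq), so Q = [Mg^2+]^3[PO4^3-]^2
Q = (3.320 × 10^-3)^3(3.078 × 10^-2)^2 = 3.47 × 10^-11
Q > Ksp, so Mg3(PO4)2 will precipitate.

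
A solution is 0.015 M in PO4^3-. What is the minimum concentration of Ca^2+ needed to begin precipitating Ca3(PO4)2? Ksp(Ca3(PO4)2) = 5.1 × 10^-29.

Ca3(PO4)2(s) ⇌ 3 Ca^2+(aq) + 2 PO4^3-(aq)
Ksp = [Ca^2+]^3[PO4^3-]^2
Precipitation begins when Q = Ksp. With [PO4^3-] = 0.015 M:
5.1 × 10^-29 = (0.015)^2 × [Ca^2+]^3
[Ca^2+] = (5.1 × 10^-29 / 2.25 × 10^-4)^(1/3) = 6.1 x 10^-9 M

[Ca^2+] ≈ 6.1e-9 M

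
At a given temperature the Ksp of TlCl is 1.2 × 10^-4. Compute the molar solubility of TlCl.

1.1 x 10^-2 M

TlCl(s) ⇌ Tl^+ + Cl^-
Ksp = [Tl^+][Cl^-]
Let s = molar solubility. Then [Tl^+] = s and [Cl^-] = s.
Ksp = (s)(s) = s^2
s = (1.2 × 10^-4)^(1/2) = 1.1 x 10^-2 M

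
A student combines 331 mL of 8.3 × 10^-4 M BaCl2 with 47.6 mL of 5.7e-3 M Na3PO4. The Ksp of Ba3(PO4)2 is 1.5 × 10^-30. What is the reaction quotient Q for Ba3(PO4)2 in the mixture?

Q ≈ 2.0 x 10^-16

Total volume = 331 + 47.6 = 378.6 mL.
[Ba^2+] = 8.3 × 10^-4 × (331/378.6) = 7.26 x 10^-4 M
[PO4^3-] = 5.7 × 10^-3 × (47.6/378.6) = 7.17 x 10^-4 M
Ba3(PO4)2(s) ⇌ 3 Ba^2+(aq) + 2 PO4^3-(aq), so Q = [Ba^2+]^3[PO4^3-]^2
Q = (7.26 x 10^-4)^3(7.17 × 10^-4)^2 = 2.0 × 10^-16
Q > Ksp, so Ba3(PO4)2 will precipitate.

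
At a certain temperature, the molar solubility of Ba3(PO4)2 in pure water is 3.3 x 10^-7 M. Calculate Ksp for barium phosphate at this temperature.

Ba3(PO4)2(s) ⇌ 3 Ba^2+ + 2 PO4^3-
With molar solubility s: [Ba^2+] = 3s, [PO4^3-] = 2s.
Ksp = [Ba^2+]^3[PO4^3-]^2
Substituting: Ksp = (3s)^3(2s)^2 = 108s^5
With s = 3.3 × 10^-7: Ksp = 4.2 × 10^-31

Ksp ≈ 4.2 x 10^-31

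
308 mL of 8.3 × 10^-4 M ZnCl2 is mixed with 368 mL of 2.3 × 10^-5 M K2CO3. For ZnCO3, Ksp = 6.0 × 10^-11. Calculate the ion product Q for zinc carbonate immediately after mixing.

Q ≈ 4.7e-9

Total volume = 308 + 368 = 676 mL.
[Zn^2+] = 8.3 x 10^-4 × (308/676) = 3.78 × 10^-4 M
[CO3^2-] = 2.3 x 10^-5 × (368/676) = 1.25 x 10^-5 M
ZnCO3(s) ⇌ Zn^2+ + CO3^2-, so Q = [Zn^2+][CO3^2-]
Q = (3.78 × 10^-4)(1.25 × 10^-5) = 4.7 × 10^-9
Q > Ksp, so ZnCO3 will precipitate.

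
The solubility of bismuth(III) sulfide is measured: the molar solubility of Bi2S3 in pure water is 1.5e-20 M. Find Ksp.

Bi2S3(s) ⇌ 2 Bi^3+ + 3 S^2-
For each mole of Bi2S3 that dissolves: [Bi^3+] = 2s, [S^2-] = 3s.
Ksp = [Bi^3+]^2[S^2-]^3
Substituting: Ksp = (2s)^2(3s)^3 = 108s^5
Ksp = 108 × (1.5 × 10^-20)^5 = 8.2 × 10^-98

Ksp = 8.2 x 10^-98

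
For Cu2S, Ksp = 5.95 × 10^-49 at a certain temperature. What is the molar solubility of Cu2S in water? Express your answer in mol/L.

Cu2S(s) <=> 2 Cu^+ + S^2-
Ksp = [Cu^+]^2[S^2-]
With molar solubility s: [Cu^+] = 2s, [S^2-] = s.
So Ksp = (2s)^2 × s = 4s^3
s^3 = 5.95 × 10^-49 / 4, so s = 5.30 x 10^-17 M

s ≈ 5.30 × 10^-17 M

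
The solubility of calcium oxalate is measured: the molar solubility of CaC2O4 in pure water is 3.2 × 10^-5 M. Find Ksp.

1.0 × 10^-9

CaC2O4(s) ⇌ Ca^2+(aq) + C2O4^2-(aq)
If s mol/L of CaC2O4 dissolves, [Ca^2+] = s and [C2O4^2-] = s.
Ksp = [Ca^2+][C2O4^2-]
Ksp = (s)(s) = s^2
Ksp = (3.2 x 10^-5)^2 = 1.0 × 10^-9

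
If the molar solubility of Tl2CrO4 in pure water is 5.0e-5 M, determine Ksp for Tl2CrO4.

5.0 × 10^-13

Tl2CrO4(s) ⇌ 2 Tl^+ + CrO4^2-
For each mole of Tl2CrO4 that dissolves: [Tl^+] = 2s, [CrO4^2-] = s.
Ksp = [Tl^+]^2[CrO4^2-]
Ksp = (2s)^2s = 4s^3
With s = 5.0 × 10^-5: Ksp = 5.0 × 10^-13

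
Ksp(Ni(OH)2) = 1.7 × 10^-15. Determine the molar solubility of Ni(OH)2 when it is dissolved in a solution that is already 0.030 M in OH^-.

s ≈ 1.9 × 10^-12 M

Ni(OH)2(s) <=> Ni^2+ + 2 OH^-
Ksp = [Ni^2+][OH^-]^2
If s mol/L dissolves here, [Ni^2+] = s, [OH^-] = 0.030 + 2s ≈ 0.030 (Ksp is small, so little additional dissolves).
Ksp ≈ s × (0.030)^2
s = 1.9 × 10^-12 M
Check: 2s = 3.8 × 10^-12 ≪ 0.030, so the approximation is valid.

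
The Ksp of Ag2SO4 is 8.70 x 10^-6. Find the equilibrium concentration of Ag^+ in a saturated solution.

Ag2SO4(s) ⇌ 2 Ag^+ + SO4^2-
Ksp = [Ag^+]^2[SO4^2-]
For each mole of Ag2SO4 that dissolves: [Ag^+] = 2s, [SO4^2-] = s.
Substituting: Ksp = (2s)^2s = 4s^3
s = (8.70 x 10^-6 / 4)^(1/3) = 1.296 × 10^-2 M
[Ag^+] = 2s = 2.59 × 10^-2 M

[Ag^+] = 2.59 x 10^-2 M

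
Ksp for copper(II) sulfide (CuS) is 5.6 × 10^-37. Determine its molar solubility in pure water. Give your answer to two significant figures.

7.5 × 10^-19 M

CuS(s) <=> Cu^2+(aq) + S^2-(aq)
Ksp = [Cu^2+][S^2-]
With molar solubility s: [Cu^2+] = s, [S^2-] = s.
Ksp = s^2
s = (5.6 × 10^-37)^(1/2) = 7.5 × 10^-19 M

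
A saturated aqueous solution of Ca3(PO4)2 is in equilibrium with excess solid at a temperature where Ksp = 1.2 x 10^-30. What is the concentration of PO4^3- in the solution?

8.1 × 10^-7 M

Ca3(PO4)2(s) ⇌ 3 Ca^2+(aq) + 2 PO4^3-(aq)
Ksp = [Ca^2+]^3[PO4^3-]^2
If s mol/L of Ca3(PO4)2 dissolves, [Ca^2+] = 3s and [PO4^3-] = 2s.
Substituting: Ksp = (3s)^3(2s)^2 = 108s^5
s = (1.2 x 10^-30 / 108)^(1/5) = 4.07 × 10^-7 M
[PO4^3-] = 2s = 8.1 × 10^-7 M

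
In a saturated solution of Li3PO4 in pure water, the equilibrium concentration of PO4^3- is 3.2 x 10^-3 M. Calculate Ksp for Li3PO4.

Li3PO4(s) ⇌ 3 Li^+ + PO4^3-
Stoichiometry gives [Li^+] = (3/1)[PO4^3-] = 9.60 x 10^-3 M.
Ksp = [Li^+]^3[PO4^3-]
Ksp = (9.60 x 10^-3)^3 × 3.2 × 10^-3 = 2.8 × 10^-9

Ksp ≈ 2.8 × 10^-9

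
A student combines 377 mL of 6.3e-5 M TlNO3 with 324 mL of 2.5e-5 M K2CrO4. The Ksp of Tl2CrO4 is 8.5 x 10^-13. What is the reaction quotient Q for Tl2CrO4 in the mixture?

Total volume = 377 + 324 = 701 mL.
[Tl^+] = 6.3 × 10^-5 × (377/701) = 3.39 × 10^-5 M
[CrO4^2-] = 2.5 × 10^-5 × (324/701) = 1.16 x 10^-5 M
Tl2CrO4(s) <=> 2 Tl^+ + CrO4^2-, so Q = [Tl^+]^2[CrO4^2-]
Q = (3.39 × 10^-5)^2(1.16 × 10^-5) = 1.3 x 10^-14
Q < Ksp, so no precipitate of Tl2CrO4 forms.

1.3 × 10^-14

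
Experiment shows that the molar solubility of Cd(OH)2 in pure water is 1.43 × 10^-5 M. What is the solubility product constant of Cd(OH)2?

Cd(OH)2(s) ⇌ Cd^2+ + 2 OH^-
For each mole of Cd(OH)2 that dissolves: [Cd^2+] = s, [OH^-] = 2s.
Ksp = [Cd^2+][OH^-]^2
So Ksp = s × (2s)^2 = 4s^3
Ksp = 4 × (1.43 × 10^-5)^3 = 1.17 × 10^-14

1.17 × 10^-14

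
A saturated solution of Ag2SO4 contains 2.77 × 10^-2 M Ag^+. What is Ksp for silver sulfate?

Ksp = 1.06 × 10^-5

Ag2SO4(s) ⇌ 2 Ag^+ + SO4^2-
Stoichiometry gives [SO4^2-] = (1/2)[Ag^+] = 1.385 x 10^-2 M.
Ksp = [Ag^+]^2[SO4^2-]
Ksp = (2.77 × 10^-2)^2 × 1.385 x 10^-2 = 1.06 × 10^-5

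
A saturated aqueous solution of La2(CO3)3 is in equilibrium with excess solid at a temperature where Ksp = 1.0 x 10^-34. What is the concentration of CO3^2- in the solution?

La2(CO3)3(s) ⇌ 2 La^3+ + 3 CO3^2-
Ksp = [La^3+]^2[CO3^2-]^3
With molar solubility s: [La^3+] = 2s, [CO3^2-] = 3s.
Substituting: Ksp = (2s)^2(3s)^3 = 108s^5
s^5 = 1.0 x 10^-34 / 108, so s = 6.21 × 10^-8 M
[CO3^2-] = 3s = 1.9 x 10^-7 M

[CO3^2-] ≈ 1.9 × 10^-7 M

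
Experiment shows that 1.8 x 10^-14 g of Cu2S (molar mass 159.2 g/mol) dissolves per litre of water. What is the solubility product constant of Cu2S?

Ksp = 5.8e-48

Molar solubility s = (1.8 × 10^-14 g/L) / (159.2 g/mol) = 1.13 × 10^-16 M.
Cu2S(s) ⇌ 2 Cu^+(aq) + S^2-(aq)
With molar solubility s: [Cu^+] = 2s, [S^2-] = s.
Ksp = [Cu^+]^2[S^2-]
Substituting: Ksp = (2s)^2s = 4s^3
Ksp = 4 × (1.13 x 10^-16)^3 = 5.8 × 10^-48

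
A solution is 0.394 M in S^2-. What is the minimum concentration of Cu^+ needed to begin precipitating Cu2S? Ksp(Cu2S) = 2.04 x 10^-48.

2.28 × 10^-24 M

Cu2S(s) ⇌ 2 Cu^+(aq) + S^2-(aq)
Ksp = [Cu^+]^2[S^2-]
Precipitation begins when Q = Ksp. With [S^2-] = 0.394 M:
2.04 x 10^-48 = (0.394) × [Cu^+]^2
[Cu^+] = (2.04 x 10^-48 / 3.94 × 10^-1)^(1/2) = 2.28 × 10^-24 M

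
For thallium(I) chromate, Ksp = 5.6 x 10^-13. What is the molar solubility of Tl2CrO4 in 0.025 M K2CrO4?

Tl2CrO4(s) ⇌ 2 Tl^+ + CrO4^2-
Ksp = [Tl^+]^2[CrO4^2-]
If s mol/L dissolves here, [Tl^+] = 2s, [CrO4^2-] = 0.025 + s ≈ 0.025 (since CrO4^2- from K2CrO4 dominates).
Ksp ≈ (2s)^2 × 0.025
s = 2.4 x 10^-6 M
Check: s = 2.4 x 10^-6 ≪ 0.025, so the approximation is valid.

s = 2.4e-6 M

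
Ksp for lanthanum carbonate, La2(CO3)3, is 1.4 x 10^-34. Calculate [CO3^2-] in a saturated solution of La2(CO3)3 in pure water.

La2(CO3)3(s) <=> 2 La^3+ + 3 CO3^2-
Ksp = [La^3+]^2[CO3^2-]^3
Let s = molar solubility. Then [La^3+] = 2s and [CO3^2-] = 3s.
Substituting: Ksp = (2s)^2(3s)^3 = 108s^5
s^5 = 1.4 x 10^-34 / 108, so s = 6.65 × 10^-8 M
[CO3^2-] = 3s = 2.0 × 10^-7 M

2.0 × 10^-7 M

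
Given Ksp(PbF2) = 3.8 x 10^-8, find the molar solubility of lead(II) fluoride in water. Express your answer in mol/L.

s ≈ 2.1e-3 M

PbF2(s) ⇌ Pb^2+(aq) + 2 F^-(aq)
Ksp = [Pb^2+][F^-]^2
For each mole of PbF2 that dissolves: [Pb^2+] = s, [F^-] = 2s.
Substituting: Ksp = s(2s)^2 = 4s^3
Solving, s = (3.8 x 10^-8/4)^(1/3) = 2.1 x 10^-3 M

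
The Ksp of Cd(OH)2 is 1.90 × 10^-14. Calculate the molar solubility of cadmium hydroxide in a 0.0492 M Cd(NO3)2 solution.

s = 3.11 x 10^-7 M

Cd(OH)2(s) ⇌ Cd^2+ + 2 OH^-
Ksp = [Cd^2+][OH^-]^2
If s mol/L dissolves here, [Cd^2+] = 0.0492 + s ≈ 0.0492, [OH^-] = 2s (since Cd^2+ from Cd(NO3)2 dominates).
Ksp ≈ 0.0492 × (2s)^2
s = 3.11 × 10^-7 M
Check: s = 3.1 × 10^-7 ≪ 0.0492, so the approximation is valid.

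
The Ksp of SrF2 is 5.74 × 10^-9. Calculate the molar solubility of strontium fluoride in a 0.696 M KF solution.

s = 1.18e-8 M

SrF2(s) ⇌ Sr^2+(aq) + 2 F^-(aq)
Ksp = [Sr^2+][F^-]^2
Let s be the molar solubility in this solution. [Sr^2+] = s, [F^-] = 0.696 + 2s ≈ 0.696 (since F^- from KF dominates).
Ksp ≈ s × (0.696)^2
s = 1.18 × 10^-8 M
Check: 2s = 2.4 × 10^-8 ≪ 0.696, so the approximation is valid.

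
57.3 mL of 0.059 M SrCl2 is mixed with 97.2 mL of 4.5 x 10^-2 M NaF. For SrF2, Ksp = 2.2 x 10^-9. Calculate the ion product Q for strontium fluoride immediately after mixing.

Q ≈ 1.8 × 10^-5

Total volume = 57.3 + 97.2 = 154.5 mL.
[Sr^2+] = 5.9 x 10^-2 × (57.3/154.5) = 2.19 × 10^-2 M
[F^-] = 4.5 × 10^-2 × (97.2/154.5) = 2.83 × 10^-2 M
SrF2(s) <=> Sr^2+(aq) + 2 F^-(aq), so Q = [Sr^2+][F^-]^2
Q = (2.19 x 10^-2)(2.83 × 10^-2)^2 = 1.8 × 10^-5
Q > Ksp, so SrF2 will precipitate.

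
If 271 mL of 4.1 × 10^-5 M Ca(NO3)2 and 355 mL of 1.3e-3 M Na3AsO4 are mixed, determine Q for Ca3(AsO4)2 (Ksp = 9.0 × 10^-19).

Total volume = 271 + 355 = 626 mL.
[Ca^2+] = 4.1 x 10^-5 × (271/626) = 1.77 x 10^-5 M
[AsO4^3-] = 1.3 x 10^-3 × (355/626) = 7.37 x 10^-4 M
Ca3(AsO4)2(s) <=> 3 Ca^2+ + 2 AsO4^3-, so Q = [Ca^2+]^3[AsO4^3-]^2
Q = (1.77 × 10^-5)^3(7.37 × 10^-4)^2 = 3.0 × 10^-21
Q < Ksp, so no precipitate of Ca3(AsO4)2 forms.

Q = 3.0 × 10^-21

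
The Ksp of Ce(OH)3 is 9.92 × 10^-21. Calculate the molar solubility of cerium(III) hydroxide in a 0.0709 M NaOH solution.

Ce(OH)3(s) <=> Ce^3+(aq) + 3 OH^-(aq)
Ksp = [Ce^3+][OH^-]^3
Let s be the molar solubility in this solution. [Ce^3+] = s, [OH^-] = 0.0709 + 3s ≈ 0.0709 (since OH^- from NaOH dominates).
Ksp ≈ s × (0.0709)^3
s = 2.78 × 10^-17 M
Check: 3s = 8.4 x 10^-17 ≪ 0.0709, so the approximation is valid.

s = 2.78e-17 M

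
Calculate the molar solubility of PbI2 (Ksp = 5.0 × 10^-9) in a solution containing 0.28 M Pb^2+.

PbI2(s) <=> Pb^2+ + 2 I^-
Ksp = [Pb^2+][I^-]^2
If s mol/L dissolves here, [Pb^2+] = 0.28 + s ≈ 0.28, [I^-] = 2s (Ksp is small, so little additional dissolves).
Ksp ≈ 0.28 × (2s)^2
s = 6.7 × 10^-5 M
Check: s = 6.7 x 10^-5 ≪ 0.28, so the approximation is valid.

s ≈ 6.7 × 10^-5 M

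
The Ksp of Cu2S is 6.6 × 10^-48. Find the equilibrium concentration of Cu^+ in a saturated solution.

Cu2S(s) <=> 2 Cu^+ + S^2-
Ksp = [Cu^+]^2[S^2-]
Let s = molar solubility. Then [Cu^+] = 2s and [S^2-] = s.
Ksp = (2s)^2s = 4s^3
s = (6.6 × 10^-48 / 4)^(1/3) = 1.18 x 10^-16 M
[Cu^+] = 2s = 2.4 × 10^-16 M

[Cu^+] = 2.4 × 10^-16 M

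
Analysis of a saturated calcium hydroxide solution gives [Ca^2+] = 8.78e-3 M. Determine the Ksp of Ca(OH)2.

Ksp = 2.71 x 10^-6

Ca(OH)2(s) ⇌ Ca^2+ + 2 OH^-
Stoichiometry gives [OH^-] = (2/1)[Ca^2+] = 1.756 × 10^-2 M.
Ksp = [Ca^2+][OH^-]^2
Ksp = 8.78 × 10^-3 × (1.756 × 10^-2)^2 = 2.71 × 10^-6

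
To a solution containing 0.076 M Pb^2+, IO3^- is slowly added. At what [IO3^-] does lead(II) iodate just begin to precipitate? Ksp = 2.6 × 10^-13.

Pb(IO3)2(s) ⇌ Pb^2+(aq) + 2 IO3^-(aq)
Ksp = [Pb^2+][IO3^-]^2
Precipitation begins when Q = Ksp. With [Pb^2+] = 0.076 M:
2.6 × 10^-13 = (0.076) × [IO3^-]^2
[IO3^-] = (2.6 × 10^-13 / 7.6 x 10^-2)^(1/2) = 1.8 x 10^-6 M

1.8 × 10^-6 M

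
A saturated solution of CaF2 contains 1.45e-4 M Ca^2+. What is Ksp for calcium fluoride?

CaF2(s) ⇌ Ca^2+ + 2 F^-
Stoichiometry gives [F^-] = (2/1)[Ca^2+] = 2.900 x 10^-4 M.
Ksp = [Ca^2+][F^-]^2
Ksp = 1.45 x 10^-4 × (2.900 x 10^-4)^2 = 1.22 × 10^-11

1.22 × 10^-11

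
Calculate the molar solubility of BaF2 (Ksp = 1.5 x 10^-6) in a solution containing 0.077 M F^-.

BaF2(s) ⇌ Ba^2+(aq) + 2 F^-(aq)
Ksp = [Ba^2+][F^-]^2
If s mol/L dissolves here, [Ba^2+] = s, [F^-] = 0.077 + 2s ≈ 0.077 (Ksp is small, so little additional dissolves).
Ksp ≈ s × (0.077)^2
s = 2.5 x 10^-4 M
Check: 2s = 5.1 × 10^-4 ≪ 0.077, so the approximation is valid.

s = 2.5 × 10^-4 M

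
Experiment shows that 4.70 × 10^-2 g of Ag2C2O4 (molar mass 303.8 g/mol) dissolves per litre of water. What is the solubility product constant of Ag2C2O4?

1.48e-11

Molar solubility s = (4.70 × 10^-2 g/L) / (303.8 g/mol) = 1.547 × 10^-4 M.
Ag2C2O4(s) <=> 2 Ag^+(aq) + C2O4^2-(aq)
If s mol/L of Ag2C2O4 dissolves, [Ag^+] = 2s and [C2O4^2-] = s.
Ksp = [Ag^+]^2[C2O4^2-]
So Ksp = (2s)^2 × s = 4s^3
With s = 1.547 × 10^-4: Ksp = 1.48 x 10^-11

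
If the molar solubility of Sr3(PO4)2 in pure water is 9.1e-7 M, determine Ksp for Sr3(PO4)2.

Sr3(PO4)2(s) <=> 3 Sr^2+(aq) + 2 PO4^3-(aq)
With molar solubility s: [Sr^2+] = 3s, [PO4^3-] = 2s.
Ksp = [Sr^2+]^3[PO4^3-]^2
So Ksp = (3s)^3 × (2s)^2 = 108s^5
With s = 9.1 × 10^-7: Ksp = 6.7 × 10^-29

Ksp ≈ 6.7e-29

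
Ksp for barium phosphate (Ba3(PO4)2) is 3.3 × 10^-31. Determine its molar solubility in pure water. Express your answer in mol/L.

Ba3(PO4)2(s) ⇌ 3 Ba^2+ + 2 PO4^3-
Ksp = [Ba^2+]^3[PO4^3-]^2
For each mole of Ba3(PO4)2 that dissolves: [Ba^2+] = 3s, [PO4^3-] = 2s.
Substituting: Ksp = (3s)^3(2s)^2 = 108s^5
Solving, s = (3.3 × 10^-31/108)^(1/5) = 3.1 × 10^-7 M

s = 3.1 × 10^-7 M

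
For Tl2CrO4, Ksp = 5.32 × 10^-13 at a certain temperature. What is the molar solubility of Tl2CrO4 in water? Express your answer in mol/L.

Tl2CrO4(s) <=> 2 Tl^+(aq) + CrO4^2-(aq)
Ksp = [Tl^+]^2[CrO4^2-]
For each mole of Tl2CrO4 that dissolves: [Tl^+] = 2s, [CrO4^2-] = s.
Ksp = (2s)^2s = 4s^3
Solving, s = (5.32 × 10^-13/4)^(1/3) = 5.10 x 10^-5 M

s ≈ 5.10e-5 M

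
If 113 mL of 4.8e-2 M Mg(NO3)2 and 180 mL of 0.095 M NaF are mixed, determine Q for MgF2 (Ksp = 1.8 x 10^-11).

Q ≈ 6.3e-5

Total volume = 113 + 180 = 293 mL.
[Mg^2+] = 4.8 x 10^-2 × (113/293) = 1.85 x 10^-2 M
[F^-] = 9.5 x 10^-2 × (180/293) = 5.84 × 10^-2 M
MgF2(s) ⇌ Mg^2+(aq) + 2 F^-(aq), so Q = [Mg^2+][F^-]^2
Q = (1.85 × 10^-2)(5.84 × 10^-2)^2 = 6.3 x 10^-5
Q > Ksp, so MgF2 will precipitate.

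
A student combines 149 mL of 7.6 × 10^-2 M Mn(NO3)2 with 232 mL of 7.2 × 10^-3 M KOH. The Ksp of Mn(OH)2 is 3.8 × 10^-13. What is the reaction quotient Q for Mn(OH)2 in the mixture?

5.7 × 10^-7

Total volume = 149 + 232 = 381 mL.
[Mn^2+] = 7.6 x 10^-2 × (149/381) = 2.97 x 10^-2 M
[OH^-] = 7.2 × 10^-3 × (232/381) = 4.38 × 10^-3 M
Mn(OH)2(s) <=> Mn^2+ + 2 OH^-, so Q = [Mn^2+][OH^-]^2
Q = (2.97 x 10^-2)(4.38 × 10^-3)^2 = 5.7 × 10^-7
Q > Ksp, so Mn(OH)2 will precipitate.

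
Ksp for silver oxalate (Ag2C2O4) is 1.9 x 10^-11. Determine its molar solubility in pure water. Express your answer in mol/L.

Ag2C2O4(s) ⇌ 2 Ag^+ + C2O4^2-
Ksp = [Ag^+]^2[C2O4^2-]
With molar solubility s: [Ag^+] = 2s, [C2O4^2-] = s.
So Ksp = (2s)^2 × s = 4s^3
s^3 = 1.9 x 10^-11 / 4, so s = 1.7 x 10^-4 M

s = 1.7 x 10^-4 M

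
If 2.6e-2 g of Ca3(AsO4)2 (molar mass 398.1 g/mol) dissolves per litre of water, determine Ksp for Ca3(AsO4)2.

Molar solubility s = (2.6 × 10^-2 g/L) / (398.1 g/mol) = 6.53 × 10^-5 M.
Ca3(AsO4)2(s) ⇌ 3 Ca^2+(aq) + 2 AsO4^3-(aq)
If s mol/L of Ca3(AsO4)2 dissolves, [Ca^2+] = 3s and [AsO4^3-] = 2s.
Ksp = [Ca^2+]^3[AsO4^3-]^2
So Ksp = (3s)^3 × (2s)^2 = 108s^5
With s = 6.53 × 10^-5: Ksp = 1.3 x 10^-19

1.3 × 10^-19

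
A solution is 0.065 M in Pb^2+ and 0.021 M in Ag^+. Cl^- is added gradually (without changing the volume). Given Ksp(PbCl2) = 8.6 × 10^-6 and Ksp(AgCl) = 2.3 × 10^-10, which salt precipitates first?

AgCl

Precipitation of each salt starts when its ion product equals its Ksp.
For PbCl2: 8.6 × 10^-6 = 0.065 × [Cl^-]^2  ⇒  [Cl^-] = 1.2 x 10^-2 M.
For AgCl: 2.3 × 10^-10 = 0.021 × [Cl^-]  ⇒  [Cl^-] = 1.1 x 10^-8 M.
The salt with the lower threshold [Cl^-] precipitates first: AgCl.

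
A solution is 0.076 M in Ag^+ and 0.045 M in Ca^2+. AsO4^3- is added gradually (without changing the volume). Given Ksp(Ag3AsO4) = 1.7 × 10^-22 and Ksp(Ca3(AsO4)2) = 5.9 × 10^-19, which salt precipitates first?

Ag3AsO4

Precipitation of each salt starts when its ion product equals its Ksp.
For Ag3AsO4: 1.7 × 10^-22 = (0.076)^3 × [AsO4^3-]  ⇒  [AsO4^3-] = 3.9 × 10^-19 M.
For Ca3(AsO4)2: 5.9 × 10^-19 = (0.045)^3 × [AsO4^3-]^2  ⇒  [AsO4^3-] = 8.0 × 10^-8 M.
The salt with the lower threshold [AsO4^3-] precipitates first: Ag3AsO4.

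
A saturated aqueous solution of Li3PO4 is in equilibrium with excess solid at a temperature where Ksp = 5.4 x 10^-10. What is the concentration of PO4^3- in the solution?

[PO4^3-] ≈ 2.1e-3 M

Li3PO4(s) ⇌ 3 Li^+ + PO4^3-
Ksp = [Li^+]^3[PO4^3-]
For each mole of Li3PO4 that dissolves: [Li^+] = 3s, [PO4^3-] = s.
So Ksp = (3s)^3 × s = 27s^4
s = (5.4 x 10^-10 / 27)^(1/4) = 2.11 x 10^-3 M
[PO4^3-] = s = 2.1 × 10^-3 M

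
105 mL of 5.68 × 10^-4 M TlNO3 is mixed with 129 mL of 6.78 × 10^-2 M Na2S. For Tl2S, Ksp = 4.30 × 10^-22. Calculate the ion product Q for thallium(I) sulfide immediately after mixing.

Q ≈ 2.43 × 10^-9

Total volume = 105 + 129 = 234 mL.
[Tl^+] = 5.68 × 10^-4 × (105/234) = 2.549 × 10^-4 M
[S^2-] = 6.78 × 10^-2 × (129/234) = 3.738 × 10^-2 M
Tl2S(s) ⇌ 2 Tl^+ + S^2-, so Q = [Tl^+]^2[S^2-]
Q = (2.549 × 10^-4)^2(3.738 x 10^-2) = 2.43 x 10^-9
Q > Ksp, so Tl2S will precipitate.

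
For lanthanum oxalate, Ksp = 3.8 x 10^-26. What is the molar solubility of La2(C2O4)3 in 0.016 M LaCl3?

1.8e-8 M

La2(C2O4)3(s) ⇌ 2 La^3+ + 3 C2O4^2-
Ksp = [La^3+]^2[C2O4^2-]^3
Let s = moles of La2(C2O4)3 that dissolve per litre. [La^3+] = 0.016 + 2s ≈ 0.016, [C2O4^2-] = 3s (since La^3+ from LaCl3 dominates).
Ksp ≈ (0.016)^2 × (3s)^3
s = 1.8 × 10^-8 M
Check: 2s = 3.5 x 10^-8 ≪ 0.016, so the approximation is valid.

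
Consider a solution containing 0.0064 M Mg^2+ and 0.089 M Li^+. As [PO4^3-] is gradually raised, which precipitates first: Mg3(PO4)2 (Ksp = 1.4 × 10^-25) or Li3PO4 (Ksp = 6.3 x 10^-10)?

Each salt begins to precipitate when Q = Ksp, i.e. when [PO4^3-] reaches its threshold.
For Mg3(PO4)2: 1.4 × 10^-25 = (0.0064)^3 × [PO4^3-]^2  ⇒  [PO4^3-] = 7.3 × 10^-10 M.
For Li3PO4: 6.3 x 10^-10 = (0.089)^3 × [PO4^3-]  ⇒  [PO4^3-] = 8.9 x 10^-7 M.
The salt with the lower threshold [PO4^3-] precipitates first: Mg3(PO4)2.

Mg3(PO4)2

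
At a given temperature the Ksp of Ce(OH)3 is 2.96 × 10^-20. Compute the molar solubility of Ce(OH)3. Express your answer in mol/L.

Ce(OH)3(s) ⇌ Ce^3+ + 3 OH^-
Ksp = [Ce^3+][OH^-]^3
For each mole of Ce(OH)3 that dissolves: [Ce^3+] = s, [OH^-] = 3s.
Substituting: Ksp = s(3s)^3 = 27s^4
s^4 = 2.96 × 10^-20 / 27, so s = 5.75 × 10^-6 M

s = 5.75 × 10^-6 M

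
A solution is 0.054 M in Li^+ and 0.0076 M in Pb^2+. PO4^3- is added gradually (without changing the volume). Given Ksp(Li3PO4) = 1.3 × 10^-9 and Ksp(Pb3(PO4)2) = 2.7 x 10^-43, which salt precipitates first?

Pb3(PO4)2

Each salt begins to precipitate when Q = Ksp, i.e. when [PO4^3-] reaches its threshold.
For Li3PO4: 1.3 × 10^-9 = (0.054)^3 × [PO4^3-]  ⇒  [PO4^3-] = 8.3 × 10^-6 M.
For Pb3(PO4)2: 2.7 x 10^-43 = (0.0076)^3 × [PO4^3-]^2  ⇒  [PO4^3-] = 7.8 × 10^-19 M.
The salt with the lower threshold [PO4^3-] precipitates first: Pb3(PO4)2.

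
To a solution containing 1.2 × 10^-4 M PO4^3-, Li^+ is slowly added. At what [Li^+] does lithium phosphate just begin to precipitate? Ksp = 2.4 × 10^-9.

Li3PO4(s) <=> 3 Li^+(aq) + PO4^3-(aq)
Ksp = [Li^+]^3[PO4^3-]
Precipitation begins when Q = Ksp. With [PO4^3-] = 1.2 × 10^-4 M:
2.4 × 10^-9 = (1.2 × 10^-4) × [Li^+]^3
[Li^+] = (2.4 × 10^-9 / 1.2 × 10^-4)^(1/3) = 2.7 x 10^-2 M

[Li^+] ≈ 0.027 M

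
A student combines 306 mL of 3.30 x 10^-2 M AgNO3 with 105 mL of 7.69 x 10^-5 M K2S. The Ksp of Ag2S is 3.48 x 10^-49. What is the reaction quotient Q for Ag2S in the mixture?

Q ≈ 1.19 × 10^-8

Total volume = 306 + 105 = 411 mL.
[Ag^+] = 3.30 × 10^-2 × (306/411) = 2.457 × 10^-2 M
[S^2-] = 7.69 × 10^-5 × (105/411) = 1.965 × 10^-5 M
Ag2S(s) ⇌ 2 Ag^+(aq) + S^2-(aq), so Q = [Ag^+]^2[S^2-]
Q = (2.457 × 10^-2)^2(1.965 × 10^-5) = 1.19 × 10^-8
Q > Ksp, so Ag2S will precipitate.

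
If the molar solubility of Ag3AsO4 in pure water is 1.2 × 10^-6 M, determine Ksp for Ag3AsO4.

Ag3AsO4(s) ⇌ 3 Ag^+ + AsO4^3-
Let s = molar solubility. Then [Ag^+] = 3s and [AsO4^3-] = s.
Ksp = [Ag^+]^3[AsO4^3-]
Ksp = (3s)^3s = 27s^4
Ksp = 27 × (1.2 × 10^-6)^4 = 5.6 × 10^-23

Ksp ≈ 5.6 × 10^-23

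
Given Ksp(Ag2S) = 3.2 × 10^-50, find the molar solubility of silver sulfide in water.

s = 2.0 × 10^-17 M

Ag2S(s) <=> 2 Ag^+ + S^2-
Ksp = [Ag^+]^2[S^2-]
Let s = molar solubility. Then [Ag^+] = 2s and [S^2-] = s.
Substituting: Ksp = (2s)^2s = 4s^3
s^3 = 3.2 × 10^-50 / 4, so s = 2.0 x 10^-17 M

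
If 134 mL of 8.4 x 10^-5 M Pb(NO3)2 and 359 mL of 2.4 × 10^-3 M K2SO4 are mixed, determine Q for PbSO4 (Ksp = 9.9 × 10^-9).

4.0 × 10^-8

Total volume = 134 + 359 = 493 mL.
[Pb^2+] = 8.4 × 10^-5 × (134/493) = 2.28 x 10^-5 M
[SO4^2-] = 2.4 × 10^-3 × (359/493) = 1.75 × 10^-3 M
PbSO4(s) ⇌ Pb^2+(aq) + SO4^2-(aq), so Q = [Pb^2+][SO4^2-]
Q = (2.28 x 10^-5)(1.75 x 10^-3) = 4.0 × 10^-8
Q > Ksp, so PbSO4 will precipitate.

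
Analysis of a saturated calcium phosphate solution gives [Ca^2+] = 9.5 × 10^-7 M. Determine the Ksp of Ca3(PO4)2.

3.4e-31

Ca3(PO4)2(s) <=> 3 Ca^2+(aq) + 2 PO4^3-(aq)
Stoichiometry gives [PO4^3-] = (2/3)[Ca^2+] = 6.33 × 10^-7 M.
Ksp = [Ca^2+]^3[PO4^3-]^2
Ksp = (9.5 × 10^-7)^3 × (6.33 × 10^-7)^2 = 3.4 × 10^-31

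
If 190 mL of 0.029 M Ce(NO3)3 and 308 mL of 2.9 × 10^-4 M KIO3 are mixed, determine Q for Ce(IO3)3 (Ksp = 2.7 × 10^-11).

Q = 6.4 × 10^-14

Total volume = 190 + 308 = 498 mL.
[Ce^3+] = 2.9 x 10^-2 × (190/498) = 1.11 x 10^-2 M
[IO3^-] = 2.9 x 10^-4 × (308/498) = 1.79 x 10^-4 M
Ce(IO3)3(s) <=> Ce^3+(aq) + 3 IO3^-(aq), so Q = [Ce^3+][IO3^-]^3
Q = (1.11 × 10^-2)(1.79 × 10^-4)^3 = 6.4 x 10^-14
Q < Ksp, so no precipitate of Ce(IO3)3 forms.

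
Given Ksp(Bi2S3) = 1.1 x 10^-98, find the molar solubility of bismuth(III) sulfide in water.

Bi2S3(s) <=> 2 Bi^3+(aq) + 3 S^2-(aq)
Ksp = [Bi^3+]^2[S^2-]^3
Let s = molar solubility. Then [Bi^3+] = 2s and [S^2-] = 3s.
So Ksp = (2s)^2 × (3s)^3 = 108s^5
s = (1.1 x 10^-98 / 108)^(1/5) = 1.0 x 10^-20 M

s = 1.0 x 10^-20 M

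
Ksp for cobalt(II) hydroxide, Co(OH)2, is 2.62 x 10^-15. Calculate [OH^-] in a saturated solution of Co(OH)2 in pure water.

1.74 × 10^-5 M

Co(OH)2(s) <=> Co^2+(aq) + 2 OH^-(aq)
Ksp = [Co^2+][OH^-]^2
If s mol/L of Co(OH)2 dissolves, [Co^2+] = s and [OH^-] = 2s.
Ksp = s(2s)^2 = 4s^3
s^3 = 2.62 x 10^-15 / 4, so s = 8.685 × 10^-6 M
[OH^-] = 2s = 1.74 x 10^-5 M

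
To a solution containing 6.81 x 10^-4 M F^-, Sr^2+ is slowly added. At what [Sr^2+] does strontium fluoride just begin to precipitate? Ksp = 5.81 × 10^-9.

SrF2(s) ⇌ Sr^2+(aq) + 2 F^-(aq)
Ksp = [Sr^2+][F^-]^2
Precipitation begins when Q = Ksp. With [F^-] = 6.81 x 10^-4 M:
5.81 × 10^-9 = (6.81 x 10^-4)^2 × [Sr^2+]
[Sr^2+] = (5.81 × 10^-9 / 4.638 × 10^-7) = 1.25 × 10^-2 M

1.25 × 10^-2 M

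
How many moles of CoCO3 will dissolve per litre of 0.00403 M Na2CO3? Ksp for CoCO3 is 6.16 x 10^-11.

s ≈ 1.53 × 10^-8 M

CoCO3(s) <=> Co^2+ + CO3^2-
Ksp = [Co^2+][CO3^2-]
Let s = moles of CoCO3 that dissolve per litre. [Co^2+] = s, [CO3^2-] = 0.00403 + s ≈ 0.00403 (Ksp is small, so little additional dissolves).
Ksp ≈ s × 0.00403
s = 1.53 × 10^-8 M
Check: s = 1.5 x 10^-8 ≪ 0.00403, so the approximation is valid.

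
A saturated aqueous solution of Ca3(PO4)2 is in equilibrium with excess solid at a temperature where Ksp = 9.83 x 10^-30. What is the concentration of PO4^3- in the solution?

Ca3(PO4)2(s) ⇌ 3 Ca^2+(aq) + 2 PO4^3-(aq)
Ksp = [Ca^2+]^3[PO4^3-]^2
For each mole of Ca3(PO4)2 that dissolves: [Ca^2+] = 3s, [PO4^3-] = 2s.
So Ksp = (3s)^3 × (2s)^2 = 108s^5
s = (9.83 x 10^-30 / 108)^(1/5) = 6.192 x 10^-7 M
[PO4^3-] = 2s = 1.24 × 10^-6 M

1.24e-6 M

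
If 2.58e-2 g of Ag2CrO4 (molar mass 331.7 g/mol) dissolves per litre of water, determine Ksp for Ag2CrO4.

Molar solubility s = (2.58 × 10^-2 g/L) / (331.7 g/mol) = 7.778 × 10^-5 M.
Ag2CrO4(s) ⇌ 2 Ag^+ + CrO4^2-
For each mole of Ag2CrO4 that dissolves: [Ag^+] = 2s, [CrO4^2-] = s.
Ksp = [Ag^+]^2[CrO4^2-]
Substituting: Ksp = (2s)^2s = 4s^3
Ksp = 4 × (7.778 x 10^-5)^3 = 1.88 × 10^-12

1.88 × 10^-12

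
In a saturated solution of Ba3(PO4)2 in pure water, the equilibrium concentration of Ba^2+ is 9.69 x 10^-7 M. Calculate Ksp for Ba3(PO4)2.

3.80e-31

Ba3(PO4)2(s) ⇌ 3 Ba^2+(aq) + 2 PO4^3-(aq)
Stoichiometry gives [PO4^3-] = (2/3)[Ba^2+] = 6.460 x 10^-7 M.
Ksp = [Ba^2+]^3[PO4^3-]^2
Ksp = (9.69 × 10^-7)^3 × (6.460 × 10^-7)^2 = 3.80 × 10^-31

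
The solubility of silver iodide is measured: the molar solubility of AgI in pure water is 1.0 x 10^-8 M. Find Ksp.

Ksp ≈ 1.0e-16

AgI(s) ⇌ Ag^+(aq) + I^-(aq)
Let s = molar solubility. Then [Ag^+] = s and [I^-] = s.
Ksp = [Ag^+][I^-]
Ksp = s × s = s^2
With s = 1.0 x 10^-8: Ksp = 1.0 × 10^-16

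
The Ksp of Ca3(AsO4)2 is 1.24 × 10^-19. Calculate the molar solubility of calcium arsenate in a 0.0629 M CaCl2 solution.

Ca3(AsO4)2(s) <=> 3 Ca^2+(aq) + 2 AsO4^3-(aq)
Ksp = [Ca^2+]^3[AsO4^3-]^2
Let s be the molar solubility in this solution. [Ca^2+] = 0.0629 + 3s ≈ 0.0629, [AsO4^3-] = 2s (common-ion effect: Ca^2+ is already 0.0629 M).
Ksp ≈ (0.0629)^3 × (2s)^2
s = 1.12 x 10^-8 M
Check: 3s = 3.3 × 10^-8 ≪ 0.0629, so the approximation is valid.

s = 1.12 × 10^-8 M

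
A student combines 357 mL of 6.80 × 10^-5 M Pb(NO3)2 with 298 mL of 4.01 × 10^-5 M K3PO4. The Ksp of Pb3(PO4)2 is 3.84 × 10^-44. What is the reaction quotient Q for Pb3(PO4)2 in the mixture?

1.69e-23

Total volume = 357 + 298 = 655 mL.
[Pb^2+] = 6.80 × 10^-5 × (357/655) = 3.706 × 10^-5 M
[PO4^3-] = 4.01 × 10^-5 × (298/655) = 1.824 × 10^-5 M
Pb3(PO4)2(s) ⇌ 3 Pb^2+ + 2 PO4^3-, so Q = [Pb^2+]^3[PO4^3-]^2
Q = (3.706 × 10^-5)^3(1.824 × 10^-5)^2 = 1.69 × 10^-23
Q > Ksp, so Pb3(PO4)2 will precipitate.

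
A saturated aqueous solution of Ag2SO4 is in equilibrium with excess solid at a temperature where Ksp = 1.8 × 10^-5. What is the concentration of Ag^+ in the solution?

Ag2SO4(s) <=> 2 Ag^+ + SO4^2-
Ksp = [Ag^+]^2[SO4^2-]
With molar solubility s: [Ag^+] = 2s, [SO4^2-] = s.
So Ksp = (2s)^2 × s = 4s^3
Solving, s = (1.8 × 10^-5/4)^(1/3) = 1.65 x 10^-2 M
[Ag^+] = 2s = 3.3 x 10^-2 M

[Ag^+] ≈ 0.033 M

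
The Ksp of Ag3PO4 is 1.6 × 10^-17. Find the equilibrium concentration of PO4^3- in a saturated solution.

Ag3PO4(s) ⇌ 3 Ag^+ + PO4^3-
Ksp = [Ag^+]^3[PO4^3-]
Let s = molar solubility. Then [Ag^+] = 3s and [PO4^3-] = s.
Substituting: Ksp = (3s)^3s = 27s^4
s = (1.6 × 10^-17 / 27)^(1/4) = 2.77 x 10^-5 M
[PO4^3-] = s = 2.8 × 10^-5 M

2.8e-5 M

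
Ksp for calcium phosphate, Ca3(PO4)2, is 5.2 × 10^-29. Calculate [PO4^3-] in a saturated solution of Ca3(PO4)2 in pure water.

Ca3(PO4)2(s) ⇌ 3 Ca^2+(aq) + 2 PO4^3-(aq)
Ksp = [Ca^2+]^3[PO4^3-]^2
If s mol/L of Ca3(PO4)2 dissolves, [Ca^2+] = 3s and [PO4^3-] = 2s.
Substituting: Ksp = (3s)^3(2s)^2 = 108s^5
s = (5.2 × 10^-29 / 108)^(1/5) = 8.64 x 10^-7 M
[PO4^3-] = 2s = 1.7 x 10^-6 M

[PO4^3-] = 1.7 x 10^-6 M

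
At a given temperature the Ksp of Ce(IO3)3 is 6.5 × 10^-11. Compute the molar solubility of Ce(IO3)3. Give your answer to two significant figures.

1.2 × 10^-3 M

Ce(IO3)3(s) <=> Ce^3+ + 3 IO3^-
Ksp = [Ce^3+][IO3^-]^3
If s mol/L of Ce(IO3)3 dissolves, [Ce^3+] = s and [IO3^-] = 3s.
Ksp = s(3s)^3 = 27s^4
Solving, s = (6.5 × 10^-11/27)^(1/4) = 1.2 × 10^-3 M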